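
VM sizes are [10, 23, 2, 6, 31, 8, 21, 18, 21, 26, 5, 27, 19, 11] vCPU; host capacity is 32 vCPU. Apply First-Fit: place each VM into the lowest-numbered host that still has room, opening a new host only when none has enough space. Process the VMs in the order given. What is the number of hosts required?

Put 10 vCPU in host 1; 22 vCPU remain.
Put 23 vCPU in host 2; 9 vCPU remain.
Put 2 vCPU in host 1; 20 vCPU remain.
Put 6 vCPU in host 1; 14 vCPU remain.
Put 31 vCPU in host 3; 1 vCPU remain.
Put 8 vCPU in host 1; 6 vCPU remain.
Put 21 vCPU in host 4; 11 vCPU remain.
Put 18 vCPU in host 5; 14 vCPU remain.
Put 21 vCPU in host 6; 11 vCPU remain.
Put 26 vCPU in host 7; 6 vCPU remain.
Put 5 vCPU in host 1; 1 vCPU remain.
Put 27 vCPU in host 8; 5 vCPU remain.
Put 19 vCPU in host 9; 13 vCPU remain.
Put 11 vCPU in host 4; 0 vCPU remain.

9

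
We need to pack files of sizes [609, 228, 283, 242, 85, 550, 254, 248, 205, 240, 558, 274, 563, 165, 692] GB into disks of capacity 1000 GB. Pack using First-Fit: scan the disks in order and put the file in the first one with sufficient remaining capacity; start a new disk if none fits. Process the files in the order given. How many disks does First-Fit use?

6

disk 1: place 609 GB, 391 GB left
disk 1: place 228 GB, 163 GB left
disk 2: place 283 GB, 717 GB left
disk 2: place 242 GB, 475 GB left
disk 1: place 85 GB, 78 GB left
disk 3: place 550 GB, 450 GB left
disk 2: place 254 GB, 221 GB left
disk 3: place 248 GB, 202 GB left
disk 2: place 205 GB, 16 GB left
disk 4: place 240 GB, 760 GB left
disk 4: place 558 GB, 202 GB left
disk 5: place 274 GB, 726 GB left
disk 5: place 563 GB, 163 GB left
disk 3: place 165 GB, 37 GB left
disk 6: place 692 GB, 308 GB left
Final disks: [609,228,85] [283,242,254,205] [550,248,165] [240,558] [274,563] [692].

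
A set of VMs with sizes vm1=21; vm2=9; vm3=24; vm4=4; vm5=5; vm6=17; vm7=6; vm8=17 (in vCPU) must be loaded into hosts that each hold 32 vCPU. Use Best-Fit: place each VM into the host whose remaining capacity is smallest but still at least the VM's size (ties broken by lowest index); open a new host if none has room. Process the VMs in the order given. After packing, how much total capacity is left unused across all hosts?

25

host 1: place vm1 (21 vCPU), 11 vCPU left
host 1: place vm2 (9 vCPU), 2 vCPU left
host 2: place vm3 (24 vCPU), 8 vCPU left
host 2: place vm4 (4 vCPU), 4 vCPU left
host 3: place vm5 (5 vCPU), 27 vCPU left
host 3: place vm6 (17 vCPU), 10 vCPU left
host 3: place vm7 (6 vCPU), 4 vCPU left
host 4: place vm8 (17 vCPU), 15 vCPU left
4 hosts × 32 vCPU = 128 vCPU; used 103 vCPU; unused 25 vCPU.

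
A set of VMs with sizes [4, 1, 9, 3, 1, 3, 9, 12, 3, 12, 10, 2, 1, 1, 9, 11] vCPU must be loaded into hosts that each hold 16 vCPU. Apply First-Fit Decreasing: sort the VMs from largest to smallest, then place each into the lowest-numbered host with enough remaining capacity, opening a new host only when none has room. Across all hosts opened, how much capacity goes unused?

21

Sorted descending: 12, 12, 11, 10, 9, 9, 9, 4, 3, 3, 3, 2, 1, 1, 1, 1.
12 vCPU → host 1 (remaining 4 vCPU)
12 vCPU → host 2 (remaining 4 vCPU)
11 vCPU → host 3 (remaining 5 vCPU)
10 vCPU → host 4 (remaining 6 vCPU)
9 vCPU → host 5 (remaining 7 vCPU)
9 vCPU → host 6 (remaining 7 vCPU)
9 vCPU → host 7 (remaining 7 vCPU)
4 vCPU → host 1 (remaining 0 vCPU)
3 vCPU → host 2 (remaining 1 vCPU)
3 vCPU → host 3 (remaining 2 vCPU)
3 vCPU → host 4 (remaining 3 vCPU)
2 vCPU → host 3 (remaining 0 vCPU)
1 vCPU → host 2 (remaining 0 vCPU)
1 vCPU → host 4 (remaining 2 vCPU)
1 vCPU → host 4 (remaining 1 vCPU)
1 vCPU → host 4 (remaining 0 vCPU)
7 hosts × 16 vCPU = 112 vCPU; used 91 vCPU; unused 21 vCPU.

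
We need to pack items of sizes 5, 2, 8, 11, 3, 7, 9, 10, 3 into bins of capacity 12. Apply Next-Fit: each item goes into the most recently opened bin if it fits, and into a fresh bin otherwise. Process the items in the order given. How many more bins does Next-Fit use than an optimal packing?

Next-Fit: [5,2] [8] [11] [3,7] [9] [10] [3] → 7 bins.
Total size 58; any packing needs at least ⌈58/12⌉ = 5 bins.
An optimal packing achieves that bound: [11] [10,2] [9,3] [8,3] [7,5] → 5 bins.
Excess: 7 − 5 = 2.

2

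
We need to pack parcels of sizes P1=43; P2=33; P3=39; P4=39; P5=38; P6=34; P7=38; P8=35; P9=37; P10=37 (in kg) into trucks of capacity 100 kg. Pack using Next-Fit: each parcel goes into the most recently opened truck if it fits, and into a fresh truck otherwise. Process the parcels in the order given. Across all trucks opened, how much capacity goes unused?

truck 1: place P1 (43 kg), 57 kg left
truck 1: place P2 (33 kg), 24 kg left
truck 2: place P3 (39 kg), 61 kg left
truck 2: place P4 (39 kg), 22 kg left
truck 3: place P5 (38 kg), 62 kg left
truck 3: place P6 (34 kg), 28 kg left
truck 4: place P7 (38 kg), 62 kg left
truck 4: place P8 (35 kg), 27 kg left
truck 5: place P9 (37 kg), 63 kg left
truck 5: place P10 (37 kg), 26 kg left
5 trucks × 100 kg = 500 kg; used 373 kg; unused 127 kg.

127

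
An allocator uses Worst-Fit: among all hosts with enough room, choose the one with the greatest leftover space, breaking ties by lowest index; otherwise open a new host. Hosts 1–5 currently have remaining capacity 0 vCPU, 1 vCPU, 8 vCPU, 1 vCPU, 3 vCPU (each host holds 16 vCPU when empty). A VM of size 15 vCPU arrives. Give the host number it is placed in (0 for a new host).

No host has ≥ 15 vCPU free, so a new host is opened.

0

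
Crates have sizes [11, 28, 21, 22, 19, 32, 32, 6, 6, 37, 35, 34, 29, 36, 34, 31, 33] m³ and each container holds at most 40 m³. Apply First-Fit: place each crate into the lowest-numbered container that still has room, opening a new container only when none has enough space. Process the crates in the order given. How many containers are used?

13

Put 11 m³ in container 1; 29 m³ remain.
Put 28 m³ in container 1; 1 m³ remain.
Put 21 m³ in container 2; 19 m³ remain.
Put 22 m³ in container 3; 18 m³ remain.
Put 19 m³ in container 2; 0 m³ remain.
Put 32 m³ in container 4; 8 m³ remain.
Put 32 m³ in container 5; 8 m³ remain.
Put 6 m³ in container 3; 12 m³ remain.
Put 6 m³ in container 3; 6 m³ remain.
Put 37 m³ in container 6; 3 m³ remain.
Put 35 m³ in container 7; 5 m³ remain.
Put 34 m³ in container 8; 6 m³ remain.
Put 29 m³ in container 9; 11 m³ remain.
Put 36 m³ in container 10; 4 m³ remain.
Put 34 m³ in container 11; 6 m³ remain.
Put 31 m³ in container 12; 9 m³ remain.
Put 33 m³ in container 13; 7 m³ remain.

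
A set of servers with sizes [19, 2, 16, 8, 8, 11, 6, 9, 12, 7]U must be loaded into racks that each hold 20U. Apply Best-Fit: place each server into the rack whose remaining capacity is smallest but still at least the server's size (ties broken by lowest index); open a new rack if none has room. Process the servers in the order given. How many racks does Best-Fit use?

Put 19U in rack 1; 1U remain.
Put 2U in rack 2; 18U remain.
Put 16U in rack 2; 2U remain.
Put 8U in rack 3; 12U remain.
Put 8U in rack 3; 4U remain.
Put 11U in rack 4; 9U remain.
Put 6U in rack 4; 3U remain.
Put 9U in rack 5; 11U remain.
Put 12U in rack 6; 8U remain.
Put 7U in rack 6; 1U remain.
Final racks: [19] [2,16] [8,8] [11,6] [9] [12,7].

6 racks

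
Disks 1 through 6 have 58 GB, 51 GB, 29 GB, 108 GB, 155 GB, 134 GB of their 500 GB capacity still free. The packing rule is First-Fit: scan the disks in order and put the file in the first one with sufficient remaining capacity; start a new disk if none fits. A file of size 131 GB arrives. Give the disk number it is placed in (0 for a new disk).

5

Disks with room: disk 5 (155 GB), disk 6 (134 GB).
The first with room is disk 5.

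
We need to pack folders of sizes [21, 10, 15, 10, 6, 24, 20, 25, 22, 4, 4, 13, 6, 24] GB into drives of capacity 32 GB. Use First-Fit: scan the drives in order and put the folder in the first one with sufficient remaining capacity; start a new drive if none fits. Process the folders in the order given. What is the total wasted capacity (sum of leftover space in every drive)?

52

Put 21 GB in drive 1; 11 GB remain.
Put 10 GB in drive 1; 1 GB remain.
Put 15 GB in drive 2; 17 GB remain.
Put 10 GB in drive 2; 7 GB remain.
Put 6 GB in drive 2; 1 GB remain.
Put 24 GB in drive 3; 8 GB remain.
Put 20 GB in drive 4; 12 GB remain.
Put 25 GB in drive 5; 7 GB remain.
Put 22 GB in drive 6; 10 GB remain.
Put 4 GB in drive 3; 4 GB remain.
Put 4 GB in drive 3; 0 GB remain.
Put 13 GB in drive 7; 19 GB remain.
Put 6 GB in drive 4; 6 GB remain.
Put 24 GB in drive 8; 8 GB remain.
8 drives × 32 GB = 256 GB; used 204 GB; unused 52 GB.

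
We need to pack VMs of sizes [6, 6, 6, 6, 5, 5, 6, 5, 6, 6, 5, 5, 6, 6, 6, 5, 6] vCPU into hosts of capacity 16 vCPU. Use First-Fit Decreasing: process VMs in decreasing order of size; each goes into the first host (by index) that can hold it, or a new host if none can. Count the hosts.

Sorted descending: 6, 6, 6, 6, 6, 6, 6, 6, 6, 6, 6, 5, 5, 5, 5, 5, 5.
host 1: place 6 vCPU, 10 vCPU left
host 1: place 6 vCPU, 4 vCPU left
host 2: place 6 vCPU, 10 vCPU left
host 2: place 6 vCPU, 4 vCPU left
host 3: place 6 vCPU, 10 vCPU left
host 3: place 6 vCPU, 4 vCPU left
host 4: place 6 vCPU, 10 vCPU left
host 4: place 6 vCPU, 4 vCPU left
host 5: place 6 vCPU, 10 vCPU left
host 5: place 6 vCPU, 4 vCPU left
host 6: place 6 vCPU, 10 vCPU left
host 6: place 5 vCPU, 5 vCPU left
host 6: place 5 vCPU, 0 vCPU left
host 7: place 5 vCPU, 11 vCPU left
host 7: place 5 vCPU, 6 vCPU left
host 7: place 5 vCPU, 1 vCPU left
host 8: place 5 vCPU, 11 vCPU left

8 hosts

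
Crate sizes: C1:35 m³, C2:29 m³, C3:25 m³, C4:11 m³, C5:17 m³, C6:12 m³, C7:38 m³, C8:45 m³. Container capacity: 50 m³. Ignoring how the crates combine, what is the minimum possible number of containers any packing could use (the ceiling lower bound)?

5

Total size = 35 + 29 + 25 + 11 + 17 + 12 + 38 + 45 = 212 m³.
⌈212 / 50⌉ = 5.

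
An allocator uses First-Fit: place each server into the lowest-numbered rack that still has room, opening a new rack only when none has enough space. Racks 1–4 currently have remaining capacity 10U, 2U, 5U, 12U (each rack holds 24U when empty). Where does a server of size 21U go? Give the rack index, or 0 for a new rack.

0

No rack has ≥ 21U free, so a new rack is opened.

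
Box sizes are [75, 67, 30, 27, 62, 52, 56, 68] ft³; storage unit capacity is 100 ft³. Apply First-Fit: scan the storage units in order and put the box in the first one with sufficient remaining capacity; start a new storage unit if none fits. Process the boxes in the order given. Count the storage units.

75 ft³ → storage unit 1 (remaining 25 ft³)
67 ft³ → storage unit 2 (remaining 33 ft³)
30 ft³ → storage unit 2 (remaining 3 ft³)
27 ft³ → storage unit 3 (remaining 73 ft³)
62 ft³ → storage unit 3 (remaining 11 ft³)
52 ft³ → storage unit 4 (remaining 48 ft³)
56 ft³ → storage unit 5 (remaining 44 ft³)
68 ft³ → storage unit 6 (remaining 32 ft³)

6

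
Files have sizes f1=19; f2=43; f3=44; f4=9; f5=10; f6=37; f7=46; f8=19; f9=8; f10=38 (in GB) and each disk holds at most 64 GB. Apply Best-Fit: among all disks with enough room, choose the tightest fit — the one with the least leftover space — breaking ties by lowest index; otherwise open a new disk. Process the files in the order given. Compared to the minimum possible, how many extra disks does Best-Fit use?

Best-Fit: [19,43] [44,9,10] [37,19,8] [46] [38] → 5 disks.
Total size 273 GB; any packing needs at least ⌈273/64⌉ = 5 disks.
So 5 is already optimal.

0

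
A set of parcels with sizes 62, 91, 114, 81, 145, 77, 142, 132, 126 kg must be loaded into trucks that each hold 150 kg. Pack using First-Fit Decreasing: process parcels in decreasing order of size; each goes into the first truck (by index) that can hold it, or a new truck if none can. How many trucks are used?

Sorted descending: 145, 142, 132, 126, 114, 91, 81, 77, 62.
truck 1: place 145 kg, 5 kg left
truck 2: place 142 kg, 8 kg left
truck 3: place 132 kg, 18 kg left
truck 4: place 126 kg, 24 kg left
truck 5: place 114 kg, 36 kg left
truck 6: place 91 kg, 59 kg left
truck 7: place 81 kg, 69 kg left
truck 8: place 77 kg, 73 kg left
truck 7: place 62 kg, 7 kg left

8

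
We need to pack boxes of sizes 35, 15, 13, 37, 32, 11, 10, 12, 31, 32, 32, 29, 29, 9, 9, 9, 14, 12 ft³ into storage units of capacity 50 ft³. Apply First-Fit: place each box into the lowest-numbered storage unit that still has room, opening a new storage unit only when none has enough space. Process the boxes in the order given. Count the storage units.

35 ft³ → storage unit 1 (remaining 15 ft³)
15 ft³ → storage unit 1 (remaining 0 ft³)
13 ft³ → storage unit 2 (remaining 37 ft³)
37 ft³ → storage unit 2 (remaining 0 ft³)
32 ft³ → storage unit 3 (remaining 18 ft³)
11 ft³ → storage unit 3 (remaining 7 ft³)
10 ft³ → storage unit 4 (remaining 40 ft³)
12 ft³ → storage unit 4 (remaining 28 ft³)
31 ft³ → storage unit 5 (remaining 19 ft³)
32 ft³ → storage unit 6 (remaining 18 ft³)
32 ft³ → storage unit 7 (remaining 18 ft³)
29 ft³ → storage unit 8 (remaining 21 ft³)
29 ft³ → storage unit 9 (remaining 21 ft³)
9 ft³ → storage unit 4 (remaining 19 ft³)
9 ft³ → storage unit 4 (remaining 10 ft³)
9 ft³ → storage unit 4 (remaining 1 ft³)
14 ft³ → storage unit 5 (remaining 5 ft³)
12 ft³ → storage unit 6 (remaining 6 ft³)
Final storage units: [35,15] [13,37] [32,11] [10,12,9,9,9] [31,14] [32,12] [32] [29] [29].

9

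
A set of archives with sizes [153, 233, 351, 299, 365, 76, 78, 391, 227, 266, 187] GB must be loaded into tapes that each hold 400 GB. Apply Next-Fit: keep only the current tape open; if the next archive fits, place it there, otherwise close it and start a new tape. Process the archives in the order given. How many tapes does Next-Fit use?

9

153 GB → tape 1 (remaining 247 GB)
233 GB → tape 1 (remaining 14 GB)
351 GB → tape 2 (remaining 49 GB)
299 GB → tape 3 (remaining 101 GB)
365 GB → tape 4 (remaining 35 GB)
76 GB → tape 5 (remaining 324 GB)
78 GB → tape 5 (remaining 246 GB)
391 GB → tape 6 (remaining 9 GB)
227 GB → tape 7 (remaining 173 GB)
266 GB → tape 8 (remaining 134 GB)
187 GB → tape 9 (remaining 213 GB)
Final tapes: [153,233] [351] [299] [365] [76,78] [391] [227] [266] [187].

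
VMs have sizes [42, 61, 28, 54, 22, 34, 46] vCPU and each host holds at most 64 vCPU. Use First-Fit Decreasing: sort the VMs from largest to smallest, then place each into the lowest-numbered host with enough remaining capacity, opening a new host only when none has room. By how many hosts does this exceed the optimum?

0

First-Fit Decreasing: [61] [54] [46] [42,22] [34,28] → 5 hosts.
Total size 287 vCPU; any packing needs at least ⌈287/64⌉ = 5 hosts.
So 5 is already optimal.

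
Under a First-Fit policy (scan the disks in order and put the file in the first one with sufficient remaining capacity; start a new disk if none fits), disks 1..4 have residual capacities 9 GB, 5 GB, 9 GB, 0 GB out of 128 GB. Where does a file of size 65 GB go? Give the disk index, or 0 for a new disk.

0

No disk has ≥ 65 GB free, so a new disk is opened.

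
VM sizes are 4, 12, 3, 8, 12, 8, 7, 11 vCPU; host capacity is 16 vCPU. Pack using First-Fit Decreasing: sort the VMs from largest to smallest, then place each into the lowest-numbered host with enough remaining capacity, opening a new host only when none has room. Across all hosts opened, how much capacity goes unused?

15

Sorted descending: 12, 12, 11, 8, 8, 7, 4, 3.
host 1: place 12 vCPU, 4 vCPU left
host 2: place 12 vCPU, 4 vCPU left
host 3: place 11 vCPU, 5 vCPU left
host 4: place 8 vCPU, 8 vCPU left
host 4: place 8 vCPU, 0 vCPU left
host 5: place 7 vCPU, 9 vCPU left
host 1: place 4 vCPU, 0 vCPU left
host 2: place 3 vCPU, 1 vCPU left
5 hosts × 16 vCPU = 80 vCPU; used 65 vCPU; unused 15 vCPU.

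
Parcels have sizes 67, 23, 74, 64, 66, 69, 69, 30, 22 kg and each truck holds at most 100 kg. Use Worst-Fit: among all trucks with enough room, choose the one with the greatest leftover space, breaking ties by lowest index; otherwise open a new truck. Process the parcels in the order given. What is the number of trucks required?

truck 1: place 67 kg, 33 kg left
truck 1: place 23 kg, 10 kg left
truck 2: place 74 kg, 26 kg left
truck 3: place 64 kg, 36 kg left
truck 4: place 66 kg, 34 kg left
truck 5: place 69 kg, 31 kg left
truck 6: place 69 kg, 31 kg left
truck 3: place 30 kg, 6 kg left
truck 4: place 22 kg, 12 kg left
Final trucks: [67,23] [74] [64,30] [66,22] [69] [69].

6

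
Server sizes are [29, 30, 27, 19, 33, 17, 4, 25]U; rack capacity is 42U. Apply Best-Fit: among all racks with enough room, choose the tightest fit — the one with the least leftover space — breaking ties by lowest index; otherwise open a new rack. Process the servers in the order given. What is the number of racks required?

6

rack 1: place 29U, 13U left
rack 2: place 30U, 12U left
rack 3: place 27U, 15U left
rack 4: place 19U, 23U left
rack 5: place 33U, 9U left
rack 4: place 17U, 6U left
rack 4: place 4U, 2U left
rack 6: place 25U, 17U left
Final racks: [29] [30] [27] [19,17,4] [33] [25].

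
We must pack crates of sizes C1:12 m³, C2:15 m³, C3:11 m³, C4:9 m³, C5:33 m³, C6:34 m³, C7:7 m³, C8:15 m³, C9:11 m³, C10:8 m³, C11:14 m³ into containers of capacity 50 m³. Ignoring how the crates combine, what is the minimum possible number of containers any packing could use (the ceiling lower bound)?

Total size = 12 + 15 + 11 + 9 + 33 + 34 + 7 + 15 + 11 + 8 + 14 = 169 m³.
⌈169 / 50⌉ = 4.

4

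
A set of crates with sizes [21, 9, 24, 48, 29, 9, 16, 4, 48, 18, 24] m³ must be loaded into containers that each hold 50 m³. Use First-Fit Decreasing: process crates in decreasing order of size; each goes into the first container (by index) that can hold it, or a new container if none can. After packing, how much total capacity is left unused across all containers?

50

Sorted descending: 48, 48, 29, 24, 24, 21, 18, 16, 9, 9, 4.
container 1: place 48 m³, 2 m³ left
container 2: place 48 m³, 2 m³ left
container 3: place 29 m³, 21 m³ left
container 4: place 24 m³, 26 m³ left
container 4: place 24 m³, 2 m³ left
container 3: place 21 m³, 0 m³ left
container 5: place 18 m³, 32 m³ left
container 5: place 16 m³, 16 m³ left
container 5: place 9 m³, 7 m³ left
container 6: place 9 m³, 41 m³ left
container 5: place 4 m³, 3 m³ left
6 containers × 50 m³ = 300 m³; used 250 m³; unused 50 m³.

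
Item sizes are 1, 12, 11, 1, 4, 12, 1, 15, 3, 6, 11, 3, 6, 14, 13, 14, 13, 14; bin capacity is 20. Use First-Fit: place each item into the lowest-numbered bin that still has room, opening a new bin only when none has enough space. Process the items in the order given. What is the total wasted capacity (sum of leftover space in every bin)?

Put 1 in bin 1; 19 remain.
Put 12 in bin 1; 7 remain.
Put 11 in bin 2; 9 remain.
Put 1 in bin 1; 6 remain.
Put 4 in bin 1; 2 remain.
Put 12 in bin 3; 8 remain.
Put 1 in bin 1; 1 remain.
Put 15 in bin 4; 5 remain.
Put 3 in bin 2; 6 remain.
Put 6 in bin 2; 0 remain.
Put 11 in bin 5; 9 remain.
Put 3 in bin 3; 5 remain.
Put 6 in bin 5; 3 remain.
Put 14 in bin 6; 6 remain.
Put 13 in bin 7; 7 remain.
Put 14 in bin 8; 6 remain.
Put 13 in bin 9; 7 remain.
Put 14 in bin 10; 6 remain.
10 bins × 20 = 200; used 154; unused 46.

46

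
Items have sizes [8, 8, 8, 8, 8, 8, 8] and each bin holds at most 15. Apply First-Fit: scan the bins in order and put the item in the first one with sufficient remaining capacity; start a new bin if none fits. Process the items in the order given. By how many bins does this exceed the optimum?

0

First-Fit: [8] [8] [8] [8] [8] [8] [8] → 7 bins.
7 items exceed 7.5 (half the capacity), and no two of those can share a bin, so at least 7 bins are needed.
So 7 is already optimal.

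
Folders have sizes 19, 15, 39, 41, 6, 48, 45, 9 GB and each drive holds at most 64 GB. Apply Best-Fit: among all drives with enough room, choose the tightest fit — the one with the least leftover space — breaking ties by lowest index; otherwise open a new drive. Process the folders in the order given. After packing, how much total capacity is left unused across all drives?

Put 19 GB in drive 1; 45 GB remain.
Put 15 GB in drive 1; 30 GB remain.
Put 39 GB in drive 2; 25 GB remain.
Put 41 GB in drive 3; 23 GB remain.
Put 6 GB in drive 3; 17 GB remain.
Put 48 GB in drive 4; 16 GB remain.
Put 45 GB in drive 5; 19 GB remain.
Put 9 GB in drive 4; 7 GB remain.
5 drives × 64 GB = 320 GB; used 222 GB; unused 98 GB.

98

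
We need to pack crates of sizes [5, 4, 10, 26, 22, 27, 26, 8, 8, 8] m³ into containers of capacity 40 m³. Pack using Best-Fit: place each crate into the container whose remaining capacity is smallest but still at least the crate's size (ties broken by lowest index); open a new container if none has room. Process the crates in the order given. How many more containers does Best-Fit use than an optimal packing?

1

Best-Fit: [5,4,10] [26,8] [22] [27,8] [26,8] → 5 containers.
Total size 144 m³; any packing needs at least ⌈144/40⌉ = 4 containers.
An optimal packing achieves that bound: [27,10] [26,8,5] [26,8,4] [22,8] → 4 containers.
Excess: 5 − 4 = 1.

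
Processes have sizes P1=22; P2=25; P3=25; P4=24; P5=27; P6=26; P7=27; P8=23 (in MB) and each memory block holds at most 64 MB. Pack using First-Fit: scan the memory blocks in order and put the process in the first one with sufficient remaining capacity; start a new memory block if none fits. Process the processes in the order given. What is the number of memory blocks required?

P1 (22 MB) → memory block 1 (remaining 42 MB)
P2 (25 MB) → memory block 1 (remaining 17 MB)
P3 (25 MB) → memory block 2 (remaining 39 MB)
P4 (24 MB) → memory block 2 (remaining 15 MB)
P5 (27 MB) → memory block 3 (remaining 37 MB)
P6 (26 MB) → memory block 3 (remaining 11 MB)
P7 (27 MB) → memory block 4 (remaining 37 MB)
P8 (23 MB) → memory block 4 (remaining 14 MB)
Final memory blocks: [22,25] [25,24] [27,26] [27,23].

4 memory blocks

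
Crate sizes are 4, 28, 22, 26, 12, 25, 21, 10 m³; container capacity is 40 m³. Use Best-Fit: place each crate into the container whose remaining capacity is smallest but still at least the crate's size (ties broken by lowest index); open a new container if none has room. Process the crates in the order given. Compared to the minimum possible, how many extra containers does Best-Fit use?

0

Best-Fit: [4,28] [22] [26,12] [25,10] [21] → 5 containers.
5 crates exceed 20 m³ (half the capacity), and no two of those can share a container, so at least 5 containers are needed.
So 5 is already optimal.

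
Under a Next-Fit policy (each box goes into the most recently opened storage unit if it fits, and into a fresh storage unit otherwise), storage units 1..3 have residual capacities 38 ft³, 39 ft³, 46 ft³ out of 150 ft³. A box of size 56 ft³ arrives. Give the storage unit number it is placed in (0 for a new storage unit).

0

Next-Fit only looks at storage unit 3, which has 46 ft³ free.
56 ft³ does not fit, so a new storage unit is opened.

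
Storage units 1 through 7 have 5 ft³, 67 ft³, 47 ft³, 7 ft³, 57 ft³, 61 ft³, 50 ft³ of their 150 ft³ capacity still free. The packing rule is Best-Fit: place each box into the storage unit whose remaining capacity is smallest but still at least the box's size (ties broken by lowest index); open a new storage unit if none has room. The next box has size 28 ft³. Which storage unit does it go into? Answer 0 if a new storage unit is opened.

Storage units with room: storage unit 2 (67 ft³), storage unit 3 (47 ft³), storage unit 5 (57 ft³), storage unit 6 (61 ft³), storage unit 7 (50 ft³).
Tightest fit is storage unit 3 with 47 ft³ free.

3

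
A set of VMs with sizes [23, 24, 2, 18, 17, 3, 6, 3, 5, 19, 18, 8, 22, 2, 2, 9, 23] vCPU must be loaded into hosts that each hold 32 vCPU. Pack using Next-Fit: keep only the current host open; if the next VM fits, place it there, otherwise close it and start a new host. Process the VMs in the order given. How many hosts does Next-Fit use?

8

host 1: place 23 vCPU, 9 vCPU left
host 2: place 24 vCPU, 8 vCPU left
host 2: place 2 vCPU, 6 vCPU left
host 3: place 18 vCPU, 14 vCPU left
host 4: place 17 vCPU, 15 vCPU left
host 4: place 3 vCPU, 12 vCPU left
host 4: place 6 vCPU, 6 vCPU left
host 4: place 3 vCPU, 3 vCPU left
host 5: place 5 vCPU, 27 vCPU left
host 5: place 19 vCPU, 8 vCPU left
host 6: place 18 vCPU, 14 vCPU left
host 6: place 8 vCPU, 6 vCPU left
host 7: place 22 vCPU, 10 vCPU left
host 7: place 2 vCPU, 8 vCPU left
host 7: place 2 vCPU, 6 vCPU left
host 8: place 9 vCPU, 23 vCPU left
host 8: place 23 vCPU, 0 vCPU left
Final hosts: [23] [24,2] [18] [17,3,6,3] [5,19] [18,8] [22,2,2] [9,23].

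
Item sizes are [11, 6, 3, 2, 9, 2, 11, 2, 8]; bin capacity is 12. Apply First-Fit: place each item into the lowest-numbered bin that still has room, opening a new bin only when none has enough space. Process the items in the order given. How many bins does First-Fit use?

5 bins

11 → bin 1 (remaining 1)
6 → bin 2 (remaining 6)
3 → bin 2 (remaining 3)
2 → bin 2 (remaining 1)
9 → bin 3 (remaining 3)
2 → bin 3 (remaining 1)
11 → bin 4 (remaining 1)
2 → bin 5 (remaining 10)
8 → bin 5 (remaining 2)
Final bins: [11] [6,3,2] [9,2] [11] [2,8].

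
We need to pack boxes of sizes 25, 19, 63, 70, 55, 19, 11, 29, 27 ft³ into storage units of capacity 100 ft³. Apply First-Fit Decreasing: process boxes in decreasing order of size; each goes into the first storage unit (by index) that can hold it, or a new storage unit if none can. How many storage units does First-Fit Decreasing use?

Sorted descending: 70, 63, 55, 29, 27, 25, 19, 19, 11.
70 ft³ → storage unit 1 (remaining 30 ft³)
63 ft³ → storage unit 2 (remaining 37 ft³)
55 ft³ → storage unit 3 (remaining 45 ft³)
29 ft³ → storage unit 1 (remaining 1 ft³)
27 ft³ → storage unit 2 (remaining 10 ft³)
25 ft³ → storage unit 3 (remaining 20 ft³)
19 ft³ → storage unit 3 (remaining 1 ft³)
19 ft³ → storage unit 4 (remaining 81 ft³)
11 ft³ → storage unit 4 (remaining 70 ft³)
Final storage units: [70,29] [63,27] [55,25,19] [19,11].

4 storage units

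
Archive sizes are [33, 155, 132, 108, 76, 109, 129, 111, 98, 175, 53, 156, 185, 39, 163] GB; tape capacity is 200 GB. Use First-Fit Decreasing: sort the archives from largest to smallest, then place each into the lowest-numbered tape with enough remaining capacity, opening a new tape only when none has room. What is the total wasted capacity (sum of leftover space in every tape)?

Sorted descending: 185, 175, 163, 156, 155, 132, 129, 111, 109, 108, 98, 76, 53, 39, 33.
tape 1: place 185 GB, 15 GB left
tape 2: place 175 GB, 25 GB left
tape 3: place 163 GB, 37 GB left
tape 4: place 156 GB, 44 GB left
tape 5: place 155 GB, 45 GB left
tape 6: place 132 GB, 68 GB left
tape 7: place 129 GB, 71 GB left
tape 8: place 111 GB, 89 GB left
tape 9: place 109 GB, 91 GB left
tape 10: place 108 GB, 92 GB left
tape 11: place 98 GB, 102 GB left
tape 8: place 76 GB, 13 GB left
tape 6: place 53 GB, 15 GB left
tape 4: place 39 GB, 5 GB left
tape 3: place 33 GB, 4 GB left
11 tapes × 200 GB = 2200 GB; used 1722 GB; unused 478 GB.

478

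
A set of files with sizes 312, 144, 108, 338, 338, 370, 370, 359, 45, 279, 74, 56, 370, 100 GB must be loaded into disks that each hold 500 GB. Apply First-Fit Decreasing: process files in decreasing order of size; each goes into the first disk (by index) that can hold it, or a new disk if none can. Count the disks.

8 disks

Sorted descending: 370, 370, 370, 359, 338, 338, 312, 279, 144, 108, 100, 74, 56, 45.
370 GB → disk 1 (remaining 130 GB)
370 GB → disk 2 (remaining 130 GB)
370 GB → disk 3 (remaining 130 GB)
359 GB → disk 4 (remaining 141 GB)
338 GB → disk 5 (remaining 162 GB)
338 GB → disk 6 (remaining 162 GB)
312 GB → disk 7 (remaining 188 GB)
279 GB → disk 8 (remaining 221 GB)
144 GB → disk 5 (remaining 18 GB)
108 GB → disk 1 (remaining 22 GB)
100 GB → disk 2 (remaining 30 GB)
74 GB → disk 3 (remaining 56 GB)
56 GB → disk 3 (remaining 0 GB)
45 GB → disk 4 (remaining 96 GB)
Final disks: [370,108] [370,100] [370,74,56] [359,45] [338,144] [338] [312] [279].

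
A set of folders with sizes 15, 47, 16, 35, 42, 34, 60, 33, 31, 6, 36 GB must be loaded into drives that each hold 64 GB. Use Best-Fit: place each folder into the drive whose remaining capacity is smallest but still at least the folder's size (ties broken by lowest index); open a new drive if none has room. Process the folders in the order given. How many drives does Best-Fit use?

7

15 GB → drive 1 (remaining 49 GB)
47 GB → drive 1 (remaining 2 GB)
16 GB → drive 2 (remaining 48 GB)
35 GB → drive 2 (remaining 13 GB)
42 GB → drive 3 (remaining 22 GB)
34 GB → drive 4 (remaining 30 GB)
60 GB → drive 5 (remaining 4 GB)
33 GB → drive 6 (remaining 31 GB)
31 GB → drive 6 (remaining 0 GB)
6 GB → drive 2 (remaining 7 GB)
36 GB → drive 7 (remaining 28 GB)
Final drives: [15,47] [16,35,6] [42] [34] [60] [33,31] [36].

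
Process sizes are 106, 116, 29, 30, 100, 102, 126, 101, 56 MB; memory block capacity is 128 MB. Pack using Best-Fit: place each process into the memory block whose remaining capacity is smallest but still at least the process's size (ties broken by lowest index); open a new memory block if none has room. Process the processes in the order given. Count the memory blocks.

7

106 MB → memory block 1 (remaining 22 MB)
116 MB → memory block 2 (remaining 12 MB)
29 MB → memory block 3 (remaining 99 MB)
30 MB → memory block 3 (remaining 69 MB)
100 MB → memory block 4 (remaining 28 MB)
102 MB → memory block 5 (remaining 26 MB)
126 MB → memory block 6 (remaining 2 MB)
101 MB → memory block 7 (remaining 27 MB)
56 MB → memory block 3 (remaining 13 MB)
Final memory blocks: [106] [116] [29,30,56] [100] [102] [126] [101].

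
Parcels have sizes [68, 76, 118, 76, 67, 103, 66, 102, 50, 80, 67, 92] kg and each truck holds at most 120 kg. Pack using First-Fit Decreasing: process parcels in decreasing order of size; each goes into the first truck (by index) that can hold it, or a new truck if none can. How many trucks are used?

11 trucks

Sorted descending: 118, 103, 102, 92, 80, 76, 76, 68, 67, 67, 66, 50.
Put 118 kg in truck 1; 2 kg remain.
Put 103 kg in truck 2; 17 kg remain.
Put 102 kg in truck 3; 18 kg remain.
Put 92 kg in truck 4; 28 kg remain.
Put 80 kg in truck 5; 40 kg remain.
Put 76 kg in truck 6; 44 kg remain.
Put 76 kg in truck 7; 44 kg remain.
Put 68 kg in truck 8; 52 kg remain.
Put 67 kg in truck 9; 53 kg remain.
Put 67 kg in truck 10; 53 kg remain.
Put 66 kg in truck 11; 54 kg remain.
Put 50 kg in truck 8; 2 kg remain.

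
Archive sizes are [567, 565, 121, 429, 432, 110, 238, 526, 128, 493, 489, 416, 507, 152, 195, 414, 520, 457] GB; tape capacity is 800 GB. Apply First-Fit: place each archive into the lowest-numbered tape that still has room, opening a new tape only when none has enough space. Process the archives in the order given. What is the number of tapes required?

12

567 GB → tape 1 (remaining 233 GB)
565 GB → tape 2 (remaining 235 GB)
121 GB → tape 1 (remaining 112 GB)
429 GB → tape 3 (remaining 371 GB)
432 GB → tape 4 (remaining 368 GB)
110 GB → tape 1 (remaining 2 GB)
238 GB → tape 3 (remaining 133 GB)
526 GB → tape 5 (remaining 274 GB)
128 GB → tape 2 (remaining 107 GB)
493 GB → tape 6 (remaining 307 GB)
489 GB → tape 7 (remaining 311 GB)
416 GB → tape 8 (remaining 384 GB)
507 GB → tape 9 (remaining 293 GB)
152 GB → tape 4 (remaining 216 GB)
195 GB → tape 4 (remaining 21 GB)
414 GB → tape 10 (remaining 386 GB)
520 GB → tape 11 (remaining 280 GB)
457 GB → tape 12 (remaining 343 GB)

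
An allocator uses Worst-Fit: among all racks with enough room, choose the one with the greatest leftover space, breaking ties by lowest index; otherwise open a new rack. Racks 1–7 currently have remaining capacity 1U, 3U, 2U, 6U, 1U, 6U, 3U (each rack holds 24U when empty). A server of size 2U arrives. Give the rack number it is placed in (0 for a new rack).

Racks with room: rack 2 (3U), rack 3 (2U), rack 4 (6U), rack 6 (6U), rack 7 (3U).
Most room is rack 4 with 6U free.

4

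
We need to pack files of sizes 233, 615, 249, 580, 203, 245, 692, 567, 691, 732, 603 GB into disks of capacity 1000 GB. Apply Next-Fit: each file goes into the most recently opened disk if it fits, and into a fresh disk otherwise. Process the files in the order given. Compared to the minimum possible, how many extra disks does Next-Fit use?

Next-Fit: [233,615] [249,580] [203,245] [692] [567] [691] [732] [603] → 8 disks.
7 files exceed 500 GB (half the capacity), and no two of those can share a disk, so at least 7 disks are needed.
An optimal packing achieves that bound: [732,249] [692,245] [691,233] [615,203] [603] [580] [567] → 7 disks.
Excess: 8 − 7 = 1.

1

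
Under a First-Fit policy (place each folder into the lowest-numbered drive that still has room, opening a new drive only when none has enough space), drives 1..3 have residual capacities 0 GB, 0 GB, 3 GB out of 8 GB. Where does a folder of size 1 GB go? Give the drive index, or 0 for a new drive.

3

Drives with room: drive 3 (3 GB).
The first with room is drive 3.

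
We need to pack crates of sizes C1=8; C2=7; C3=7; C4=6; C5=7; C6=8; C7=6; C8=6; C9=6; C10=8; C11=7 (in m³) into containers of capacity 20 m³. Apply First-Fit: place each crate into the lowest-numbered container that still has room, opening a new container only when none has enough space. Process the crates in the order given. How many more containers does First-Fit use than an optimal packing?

1

First-Fit: [8,7] [7,6,7] [8,6,6] [6,8] [7] → 5 containers.
Total size 76 m³; any packing needs at least ⌈76/20⌉ = 4 containers.
An optimal packing achieves that bound: [8,8] [8,6,6] [7,7,6] [7,7,6] → 4 containers.
Excess: 5 − 4 = 1.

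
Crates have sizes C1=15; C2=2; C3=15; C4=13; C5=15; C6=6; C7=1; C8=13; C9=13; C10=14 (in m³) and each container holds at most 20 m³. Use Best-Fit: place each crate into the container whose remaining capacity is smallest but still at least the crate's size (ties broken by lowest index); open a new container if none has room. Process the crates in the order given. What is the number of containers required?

7

container 1: place C1 (15 m³), 5 m³ left
container 1: place C2 (2 m³), 3 m³ left
container 2: place C3 (15 m³), 5 m³ left
container 3: place C4 (13 m³), 7 m³ left
container 4: place C5 (15 m³), 5 m³ left
container 3: place C6 (6 m³), 1 m³ left
container 3: place C7 (1 m³), 0 m³ left
container 5: place C8 (13 m³), 7 m³ left
container 6: place C9 (13 m³), 7 m³ left
container 7: place C10 (14 m³), 6 m³ left
Final containers: [15,2] [15] [13,6,1] [15] [13] [13] [14].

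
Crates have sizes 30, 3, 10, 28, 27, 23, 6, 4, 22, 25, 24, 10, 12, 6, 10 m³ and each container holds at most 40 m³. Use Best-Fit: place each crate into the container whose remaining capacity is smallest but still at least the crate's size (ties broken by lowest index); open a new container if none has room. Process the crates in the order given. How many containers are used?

container 1: place 30 m³, 10 m³ left
container 1: place 3 m³, 7 m³ left
container 2: place 10 m³, 30 m³ left
container 2: place 28 m³, 2 m³ left
container 3: place 27 m³, 13 m³ left
container 4: place 23 m³, 17 m³ left
container 1: place 6 m³, 1 m³ left
container 3: place 4 m³, 9 m³ left
container 5: place 22 m³, 18 m³ left
container 6: place 25 m³, 15 m³ left
container 7: place 24 m³, 16 m³ left
container 6: place 10 m³, 5 m³ left
container 7: place 12 m³, 4 m³ left
container 3: place 6 m³, 3 m³ left
container 4: place 10 m³, 7 m³ left
Final containers: [30,3,6] [10,28] [27,4,6] [23,10] [22] [25,10] [24,12].

7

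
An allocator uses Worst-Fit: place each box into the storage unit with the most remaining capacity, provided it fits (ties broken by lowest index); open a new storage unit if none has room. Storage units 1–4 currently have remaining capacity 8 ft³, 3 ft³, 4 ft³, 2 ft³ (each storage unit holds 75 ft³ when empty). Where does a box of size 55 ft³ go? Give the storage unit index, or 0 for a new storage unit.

0

No storage unit has ≥ 55 ft³ free, so a new storage unit is opened.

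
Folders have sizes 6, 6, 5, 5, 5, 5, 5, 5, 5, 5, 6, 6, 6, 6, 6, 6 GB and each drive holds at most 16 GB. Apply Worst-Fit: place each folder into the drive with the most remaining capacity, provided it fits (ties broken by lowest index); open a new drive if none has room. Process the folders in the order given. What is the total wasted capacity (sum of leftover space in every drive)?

Put 6 GB in drive 1; 10 GB remain.
Put 6 GB in drive 1; 4 GB remain.
Put 5 GB in drive 2; 11 GB remain.
Put 5 GB in drive 2; 6 GB remain.
Put 5 GB in drive 2; 1 GB remain.
Put 5 GB in drive 3; 11 GB remain.
Put 5 GB in drive 3; 6 GB remain.
Put 5 GB in drive 3; 1 GB remain.
Put 5 GB in drive 4; 11 GB remain.
Put 5 GB in drive 4; 6 GB remain.
Put 6 GB in drive 4; 0 GB remain.
Put 6 GB in drive 5; 10 GB remain.
Put 6 GB in drive 5; 4 GB remain.
Put 6 GB in drive 6; 10 GB remain.
Put 6 GB in drive 6; 4 GB remain.
Put 6 GB in drive 7; 10 GB remain.
7 drives × 16 GB = 112 GB; used 88 GB; unused 24 GB.

24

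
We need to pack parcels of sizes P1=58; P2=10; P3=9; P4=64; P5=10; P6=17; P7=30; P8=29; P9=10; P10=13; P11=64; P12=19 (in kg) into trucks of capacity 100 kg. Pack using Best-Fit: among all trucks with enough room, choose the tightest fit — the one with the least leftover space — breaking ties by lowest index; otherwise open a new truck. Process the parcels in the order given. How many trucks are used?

4

Put P1 (58 kg) in truck 1; 42 kg remain.
Put P2 (10 kg) in truck 1; 32 kg remain.
Put P3 (9 kg) in truck 1; 23 kg remain.
Put P4 (64 kg) in truck 2; 36 kg remain.
Put P5 (10 kg) in truck 1; 13 kg remain.
Put P6 (17 kg) in truck 2; 19 kg remain.
Put P7 (30 kg) in truck 3; 70 kg remain.
Put P8 (29 kg) in truck 3; 41 kg remain.
Put P9 (10 kg) in truck 1; 3 kg remain.
Put P10 (13 kg) in truck 2; 6 kg remain.
Put P11 (64 kg) in truck 4; 36 kg remain.
Put P12 (19 kg) in truck 4; 17 kg remain.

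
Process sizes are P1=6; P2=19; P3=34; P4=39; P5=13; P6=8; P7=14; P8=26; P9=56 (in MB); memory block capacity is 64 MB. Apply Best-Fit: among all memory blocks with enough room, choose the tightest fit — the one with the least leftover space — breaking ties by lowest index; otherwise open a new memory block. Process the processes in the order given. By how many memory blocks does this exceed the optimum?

0

Best-Fit: [6,19,34] [39,13,8] [14,26] [56] → 4 memory blocks.
Total size 215 MB; any packing needs at least ⌈215/64⌉ = 4 memory blocks.
So 4 is already optimal.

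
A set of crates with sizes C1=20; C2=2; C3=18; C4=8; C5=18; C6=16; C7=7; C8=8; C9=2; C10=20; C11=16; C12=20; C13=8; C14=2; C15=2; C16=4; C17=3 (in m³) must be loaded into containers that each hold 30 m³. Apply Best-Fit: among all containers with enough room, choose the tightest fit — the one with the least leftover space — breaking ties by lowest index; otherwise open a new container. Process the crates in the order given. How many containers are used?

C1 (20 m³) → container 1 (remaining 10 m³)
C2 (2 m³) → container 1 (remaining 8 m³)
C3 (18 m³) → container 2 (remaining 12 m³)
C4 (8 m³) → container 1 (remaining 0 m³)
C5 (18 m³) → container 3 (remaining 12 m³)
C6 (16 m³) → container 4 (remaining 14 m³)
C7 (7 m³) → container 2 (remaining 5 m³)
C8 (8 m³) → container 3 (remaining 4 m³)
C9 (2 m³) → container 3 (remaining 2 m³)
C10 (20 m³) → container 5 (remaining 10 m³)
C11 (16 m³) → container 6 (remaining 14 m³)
C12 (20 m³) → container 7 (remaining 10 m³)
C13 (8 m³) → container 5 (remaining 2 m³)
C14 (2 m³) → container 3 (remaining 0 m³)
C15 (2 m³) → container 5 (remaining 0 m³)
C16 (4 m³) → container 2 (remaining 1 m³)
C17 (3 m³) → container 7 (remaining 7 m³)

7 containers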